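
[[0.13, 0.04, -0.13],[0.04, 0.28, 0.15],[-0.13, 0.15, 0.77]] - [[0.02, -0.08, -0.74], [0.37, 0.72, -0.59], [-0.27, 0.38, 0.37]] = [[0.11, 0.12, 0.61], [-0.33, -0.44, 0.74], [0.14, -0.23, 0.40]]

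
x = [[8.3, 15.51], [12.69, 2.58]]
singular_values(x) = [20.01, 8.77]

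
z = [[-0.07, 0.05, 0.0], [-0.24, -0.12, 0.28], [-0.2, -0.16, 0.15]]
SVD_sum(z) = [[-0.02, -0.01, 0.02], [-0.25, -0.15, 0.25], [-0.19, -0.11, 0.19]] + [[-0.03, 0.07, 0.01], [-0.01, 0.03, 0.00], [0.02, -0.04, -0.01]] + [[-0.03, -0.01, -0.03], [0.02, 0.00, 0.03], [-0.03, -0.01, -0.03]]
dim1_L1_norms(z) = [0.12, 0.64, 0.51]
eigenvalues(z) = [(-0.07+0j), (0.02+0.2j), (0.02-0.2j)]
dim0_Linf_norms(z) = [0.24, 0.16, 0.28]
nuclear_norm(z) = 0.64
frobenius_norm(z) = 0.50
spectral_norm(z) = 0.48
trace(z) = -0.04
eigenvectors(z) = [[0.76+0.00j, (0.07-0.17j), (0.07+0.17j)],[-0.05+0.00j, 0.78+0.00j, 0.78-0.00j],[0.64+0.00j, 0.44+0.41j, 0.44-0.41j]]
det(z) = -0.00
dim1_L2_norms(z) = [0.09, 0.39, 0.3]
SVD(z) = [[-0.05,  -0.80,  -0.59],[-0.80,  -0.32,  0.51],[-0.6,  0.5,  -0.62]] @ diag([0.4831854634277057, 0.08948364969303993, 0.0665167976511696]) @ [[0.65, 0.39, -0.65], [0.38, -0.91, -0.17], [0.66, 0.13, 0.74]]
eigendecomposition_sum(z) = [[(-0.05-0j), 0.02-0.00j, (-0.02+0j)], [0.00+0.00j, (-0+0j), -0j], [-0.05-0.00j, 0.01-0.00j, (-0.02+0j)]] + [[(-0.01+0.03j),(0.02+0.02j),(0.01-0.03j)], [-0.12+0.02j,-0.06+0.10j,0.14-0.01j], [-0.08-0.05j,-0.09+0.03j,0.08+0.07j]] + [[-0.01-0.03j,0.02-0.02j,(0.01+0.03j)], [(-0.12-0.02j),(-0.06-0.1j),(0.14+0.01j)], [(-0.08+0.05j),-0.09-0.03j,(0.08-0.07j)]]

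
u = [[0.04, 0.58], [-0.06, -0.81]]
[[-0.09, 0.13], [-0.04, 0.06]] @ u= [[-0.01,-0.16], [-0.01,-0.07]]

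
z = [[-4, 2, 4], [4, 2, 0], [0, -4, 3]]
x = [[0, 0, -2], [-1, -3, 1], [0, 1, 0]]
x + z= [[-4, 2, 2], [3, -1, 1], [0, -3, 3]]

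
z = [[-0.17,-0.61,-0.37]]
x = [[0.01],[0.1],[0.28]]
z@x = [[-0.17]]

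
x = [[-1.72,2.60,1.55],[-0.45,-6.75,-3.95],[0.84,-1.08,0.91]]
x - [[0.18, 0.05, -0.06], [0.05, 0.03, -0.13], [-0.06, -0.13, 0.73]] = [[-1.9, 2.55, 1.61],[-0.50, -6.78, -3.82],[0.90, -0.95, 0.18]]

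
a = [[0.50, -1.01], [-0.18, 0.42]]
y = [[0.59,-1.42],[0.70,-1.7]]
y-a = [[0.09, -0.41],[0.88, -2.12]]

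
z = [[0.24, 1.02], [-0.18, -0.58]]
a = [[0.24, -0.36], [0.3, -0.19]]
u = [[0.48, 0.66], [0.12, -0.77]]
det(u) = -0.45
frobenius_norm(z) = 1.21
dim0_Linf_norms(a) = [0.3, 0.36]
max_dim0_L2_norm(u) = 1.01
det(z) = 0.04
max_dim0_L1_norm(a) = 0.55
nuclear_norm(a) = 0.66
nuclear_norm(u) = 1.47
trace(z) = -0.34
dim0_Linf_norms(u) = [0.48, 0.77]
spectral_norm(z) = 1.21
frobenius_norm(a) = 0.56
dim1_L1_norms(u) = [1.14, 0.89]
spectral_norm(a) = 0.55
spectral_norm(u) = 1.04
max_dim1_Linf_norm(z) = 1.02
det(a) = 0.06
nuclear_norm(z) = 1.25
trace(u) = -0.29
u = a + z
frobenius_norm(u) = 1.13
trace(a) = 0.05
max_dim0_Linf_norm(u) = 0.77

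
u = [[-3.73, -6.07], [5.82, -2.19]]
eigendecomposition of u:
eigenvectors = [[(0.71+0j), 0.71-0.00j], [-0.09-0.69j, -0.09+0.69j]]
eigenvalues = [(-2.96+5.89j), (-2.96-5.89j)]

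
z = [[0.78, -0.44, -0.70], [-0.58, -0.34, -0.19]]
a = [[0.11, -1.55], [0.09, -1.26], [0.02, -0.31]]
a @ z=[[0.98, 0.48, 0.22],  [0.8, 0.39, 0.18],  [0.2, 0.1, 0.04]]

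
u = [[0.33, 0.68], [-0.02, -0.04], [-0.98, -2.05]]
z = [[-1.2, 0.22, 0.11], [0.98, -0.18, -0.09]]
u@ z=[[0.27, -0.05, -0.02], [-0.02, 0.0, 0.00], [-0.83, 0.15, 0.08]]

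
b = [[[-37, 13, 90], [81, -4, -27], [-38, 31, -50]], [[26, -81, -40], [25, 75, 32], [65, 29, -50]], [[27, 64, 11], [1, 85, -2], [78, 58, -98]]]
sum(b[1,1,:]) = 132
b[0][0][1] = 13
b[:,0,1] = [13, -81, 64]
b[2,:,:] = [[27, 64, 11], [1, 85, -2], [78, 58, -98]]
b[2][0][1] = 64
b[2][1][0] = 1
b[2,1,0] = 1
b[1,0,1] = -81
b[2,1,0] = 1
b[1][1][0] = 25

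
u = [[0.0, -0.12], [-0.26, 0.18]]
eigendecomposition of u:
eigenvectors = [[-0.74, 0.38], [-0.67, -0.92]]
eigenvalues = [-0.11, 0.29]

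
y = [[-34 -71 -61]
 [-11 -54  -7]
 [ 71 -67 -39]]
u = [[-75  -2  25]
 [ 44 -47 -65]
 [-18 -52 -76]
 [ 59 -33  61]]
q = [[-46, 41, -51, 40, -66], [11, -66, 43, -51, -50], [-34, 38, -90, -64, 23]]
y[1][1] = -54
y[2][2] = -39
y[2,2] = -39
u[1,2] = -65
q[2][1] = 38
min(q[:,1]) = -66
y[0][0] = -34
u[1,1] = -47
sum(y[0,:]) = -166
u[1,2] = -65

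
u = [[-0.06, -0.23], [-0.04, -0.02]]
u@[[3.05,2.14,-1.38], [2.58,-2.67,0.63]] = [[-0.78, 0.49, -0.06], [-0.17, -0.03, 0.04]]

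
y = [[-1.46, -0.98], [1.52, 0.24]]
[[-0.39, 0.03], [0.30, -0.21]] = y @ [[0.18, -0.17], [0.13, 0.22]]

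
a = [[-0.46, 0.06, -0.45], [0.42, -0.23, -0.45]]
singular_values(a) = [0.66, 0.65]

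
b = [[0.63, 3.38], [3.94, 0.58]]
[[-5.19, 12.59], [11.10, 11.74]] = b @ [[3.13,  2.5], [-2.12,  3.26]]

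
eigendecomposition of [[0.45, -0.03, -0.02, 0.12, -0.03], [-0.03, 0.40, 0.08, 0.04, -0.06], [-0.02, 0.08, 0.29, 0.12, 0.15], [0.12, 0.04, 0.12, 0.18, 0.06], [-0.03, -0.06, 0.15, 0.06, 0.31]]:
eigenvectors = [[0.27,  0.2,  -0.14,  0.31,  0.88],[-0.03,  0.36,  -0.84,  0.27,  -0.3],[0.54,  -0.49,  0.07,  0.63,  -0.26],[-0.79,  -0.37,  -0.04,  0.46,  0.16],[-0.11,  0.67,  0.52,  0.47,  -0.20]]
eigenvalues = [0.07, 0.13, 0.43, 0.51, 0.49]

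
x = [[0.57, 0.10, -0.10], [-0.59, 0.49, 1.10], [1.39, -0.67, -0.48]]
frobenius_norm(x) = 2.18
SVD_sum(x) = [[0.34, -0.17, -0.23], [-0.92, 0.47, 0.62], [1.20, -0.61, -0.81]] + [[0.16, 0.03, 0.22], [0.35, 0.07, 0.46], [0.22, 0.04, 0.29]] + [[0.07,0.24,-0.08], [-0.01,-0.05,0.02], [-0.03,-0.11,0.04]]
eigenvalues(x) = [(0.61+0j), (-0.01+0.85j), (-0.01-0.85j)]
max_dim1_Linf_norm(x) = 1.39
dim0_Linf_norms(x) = [1.39, 0.67, 1.1]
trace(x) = 0.58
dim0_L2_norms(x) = [1.61, 0.84, 1.2]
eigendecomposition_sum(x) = [[(0.47+0j),  (0.1+0j),  (0.05-0j)], [0.49+0.00j,  (0.1+0j),  0.06-0.00j], [(0.31+0j),  0.06+0.00j,  0.03-0.00j]] + [[(0.05+0.09j), 0.00-0.07j, -0.08-0.04j], [(-0.54-0.35j), (0.2+0.36j), 0.52-0.03j], [0.54-0.21j, -0.37-0.05j, (-0.26+0.4j)]] + [[0.05-0.09j, 0.00+0.07j, -0.08+0.04j],[-0.54+0.35j, 0.20-0.36j, (0.52+0.03j)],[0.54+0.21j, (-0.37+0.05j), (-0.26-0.4j)]]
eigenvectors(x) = [[-0.64+0.00j,-0.10-0.06j,-0.10+0.06j], [(-0.65+0j),(0.74+0j),(0.74-0j)], [(-0.41+0j),(-0.39+0.54j),(-0.39-0.54j)]]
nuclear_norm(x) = 3.06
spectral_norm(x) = 2.03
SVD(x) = [[-0.22,-0.37,-0.90],[0.6,-0.78,0.17],[-0.77,-0.5,0.39]] @ diag([2.030511807729103, 0.7387889421966225, 0.2927673095833728]) @ [[-0.76, 0.39, 0.52], [-0.6, -0.12, -0.79], [-0.25, -0.91, 0.32]]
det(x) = 0.44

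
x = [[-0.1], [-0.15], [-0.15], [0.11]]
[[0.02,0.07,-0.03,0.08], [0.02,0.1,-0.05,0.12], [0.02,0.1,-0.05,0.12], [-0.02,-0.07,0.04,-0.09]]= x @ [[-0.16, -0.66, 0.32, -0.78]]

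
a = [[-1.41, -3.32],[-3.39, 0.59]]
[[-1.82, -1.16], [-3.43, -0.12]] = a@ [[1.03, 0.09], [0.11, 0.31]]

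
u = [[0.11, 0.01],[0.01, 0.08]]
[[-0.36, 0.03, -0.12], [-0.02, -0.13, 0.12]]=u @ [[-3.24, 0.46, -1.23],  [0.10, -1.73, 1.61]]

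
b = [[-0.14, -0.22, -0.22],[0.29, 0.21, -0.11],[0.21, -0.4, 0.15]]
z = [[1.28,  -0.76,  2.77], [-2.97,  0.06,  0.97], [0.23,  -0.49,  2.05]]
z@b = [[0.18, -1.55, 0.22], [0.64, 0.28, 0.79], [0.26, -0.97, 0.31]]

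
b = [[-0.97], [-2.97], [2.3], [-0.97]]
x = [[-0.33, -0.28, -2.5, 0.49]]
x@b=[[-5.07]]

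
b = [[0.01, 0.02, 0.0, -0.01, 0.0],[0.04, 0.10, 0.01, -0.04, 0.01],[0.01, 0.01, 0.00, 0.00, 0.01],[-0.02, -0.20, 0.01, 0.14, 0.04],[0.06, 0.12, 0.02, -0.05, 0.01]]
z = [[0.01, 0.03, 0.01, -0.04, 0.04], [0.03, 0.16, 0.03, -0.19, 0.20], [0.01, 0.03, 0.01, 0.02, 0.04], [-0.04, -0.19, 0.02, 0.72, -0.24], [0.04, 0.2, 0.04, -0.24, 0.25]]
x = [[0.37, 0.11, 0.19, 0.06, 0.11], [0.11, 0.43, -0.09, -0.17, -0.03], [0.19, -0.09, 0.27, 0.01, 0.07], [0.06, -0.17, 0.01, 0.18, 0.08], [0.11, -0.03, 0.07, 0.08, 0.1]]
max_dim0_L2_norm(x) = 0.48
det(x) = 0.00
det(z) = 0.00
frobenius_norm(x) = 0.81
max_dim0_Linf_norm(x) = 0.43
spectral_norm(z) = 0.91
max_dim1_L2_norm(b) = 0.25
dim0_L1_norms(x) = [0.84, 0.83, 0.63, 0.5, 0.39]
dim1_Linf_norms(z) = [0.04, 0.2, 0.04, 0.72, 0.25]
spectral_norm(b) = 0.30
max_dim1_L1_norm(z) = 1.21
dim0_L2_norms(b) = [0.08, 0.25, 0.02, 0.15, 0.04]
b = z @ x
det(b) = -0.00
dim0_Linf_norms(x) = [0.37, 0.43, 0.27, 0.18, 0.11]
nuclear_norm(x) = 1.35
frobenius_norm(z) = 0.94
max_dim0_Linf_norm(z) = 0.72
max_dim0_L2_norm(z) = 0.78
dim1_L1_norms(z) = [0.13, 0.61, 0.11, 1.21, 0.77]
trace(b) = 0.26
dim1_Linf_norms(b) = [0.02, 0.1, 0.01, 0.2, 0.12]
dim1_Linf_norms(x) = [0.37, 0.43, 0.27, 0.18, 0.11]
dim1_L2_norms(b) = [0.02, 0.12, 0.02, 0.25, 0.14]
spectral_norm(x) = 0.57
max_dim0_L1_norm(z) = 1.21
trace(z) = 1.15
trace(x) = 1.35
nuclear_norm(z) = 1.16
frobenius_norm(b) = 0.31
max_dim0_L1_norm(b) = 0.45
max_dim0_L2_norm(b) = 0.25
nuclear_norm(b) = 0.39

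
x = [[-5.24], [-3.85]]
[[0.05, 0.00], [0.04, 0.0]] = x@[[-0.01, -0.00]]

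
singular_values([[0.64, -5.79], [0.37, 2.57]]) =[6.35, 0.6]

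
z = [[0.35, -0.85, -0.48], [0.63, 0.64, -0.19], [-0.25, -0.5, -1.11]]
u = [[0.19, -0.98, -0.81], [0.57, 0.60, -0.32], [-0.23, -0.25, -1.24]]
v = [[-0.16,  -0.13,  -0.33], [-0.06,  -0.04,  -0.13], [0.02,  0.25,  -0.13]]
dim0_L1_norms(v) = [0.24, 0.42, 0.59]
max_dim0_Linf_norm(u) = 1.24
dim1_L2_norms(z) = [1.04, 0.92, 1.24]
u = v + z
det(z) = -0.84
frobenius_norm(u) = 2.02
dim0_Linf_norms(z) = [0.63, 0.85, 1.11]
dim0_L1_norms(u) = [0.99, 1.83, 2.37]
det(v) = 0.00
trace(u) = -0.45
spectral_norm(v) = 0.42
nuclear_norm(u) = 3.21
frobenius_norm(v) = 0.50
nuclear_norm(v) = 0.70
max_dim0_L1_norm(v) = 0.59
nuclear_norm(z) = 3.02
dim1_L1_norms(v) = [0.62, 0.23, 0.4]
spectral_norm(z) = 1.52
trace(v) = -0.33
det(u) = -0.92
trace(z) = -0.12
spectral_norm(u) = 1.69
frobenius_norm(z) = 1.86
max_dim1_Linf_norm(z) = 1.11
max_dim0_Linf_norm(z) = 1.11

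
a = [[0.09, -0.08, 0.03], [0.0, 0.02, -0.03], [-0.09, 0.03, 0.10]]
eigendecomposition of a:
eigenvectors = [[0.07+0.56j, 0.07-0.56j, (0.59+0j)],  [0.17-0.14j, (0.17+0.14j), 0.74+0.00j],  [(-0.8+0j), (-0.8-0j), 0.33+0.00j]]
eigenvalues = [(0.1+0.07j), (0.1-0.07j), (0.01+0j)]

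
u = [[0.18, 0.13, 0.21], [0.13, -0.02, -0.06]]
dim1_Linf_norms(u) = [0.21, 0.13]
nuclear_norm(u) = 0.45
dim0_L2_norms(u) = [0.22, 0.13, 0.22]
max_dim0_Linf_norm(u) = 0.21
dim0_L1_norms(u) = [0.31, 0.15, 0.27]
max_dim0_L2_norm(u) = 0.22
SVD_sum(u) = [[0.19, 0.13, 0.20], [0.02, 0.01, 0.02]] + [[-0.01, 0.0, 0.01], [0.11, -0.03, -0.08]]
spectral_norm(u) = 0.31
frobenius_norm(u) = 0.34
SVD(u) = [[-0.99, -0.11], [-0.11, 0.99]] @ diag([0.30710890278208886, 0.14136520728942265]) @ [[-0.63,  -0.41,  -0.66],[0.77,  -0.24,  -0.59]]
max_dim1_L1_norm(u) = 0.52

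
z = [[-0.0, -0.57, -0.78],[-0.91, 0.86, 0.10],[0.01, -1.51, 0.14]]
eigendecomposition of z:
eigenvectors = [[(-0.75+0j),0.15-0.33j,(0.15+0.33j)],  [-0.37+0.00j,0.40+0.35j,(0.4-0.35j)],  [-0.55+0.00j,-0.77+0.00j,(-0.77-0j)]]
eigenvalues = [(-0.85+0j), (0.93+0.69j), (0.93-0.69j)]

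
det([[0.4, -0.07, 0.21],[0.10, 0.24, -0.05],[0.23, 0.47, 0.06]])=0.015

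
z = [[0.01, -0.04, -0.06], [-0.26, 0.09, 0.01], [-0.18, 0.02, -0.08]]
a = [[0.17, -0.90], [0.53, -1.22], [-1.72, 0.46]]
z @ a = [[0.08, 0.01], [-0.01, 0.13], [0.12, 0.1]]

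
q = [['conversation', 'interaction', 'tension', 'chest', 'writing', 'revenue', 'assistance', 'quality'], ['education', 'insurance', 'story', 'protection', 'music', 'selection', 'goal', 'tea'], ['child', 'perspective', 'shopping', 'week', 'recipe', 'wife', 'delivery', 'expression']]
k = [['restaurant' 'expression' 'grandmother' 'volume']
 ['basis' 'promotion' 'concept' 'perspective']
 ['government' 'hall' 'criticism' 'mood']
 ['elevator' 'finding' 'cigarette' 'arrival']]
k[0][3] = 'volume'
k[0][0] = 'restaurant'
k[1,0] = 'basis'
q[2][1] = 'perspective'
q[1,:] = ['education', 'insurance', 'story', 'protection', 'music', 'selection', 'goal', 'tea']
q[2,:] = ['child', 'perspective', 'shopping', 'week', 'recipe', 'wife', 'delivery', 'expression']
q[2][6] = 'delivery'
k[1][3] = 'perspective'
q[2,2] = 'shopping'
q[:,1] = ['interaction', 'insurance', 'perspective']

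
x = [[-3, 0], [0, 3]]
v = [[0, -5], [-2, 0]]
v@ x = [[0, -15], [6, 0]]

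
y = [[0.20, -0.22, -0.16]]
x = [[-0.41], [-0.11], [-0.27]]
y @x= [[-0.01]]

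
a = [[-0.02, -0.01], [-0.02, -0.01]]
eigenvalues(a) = [-0.03, 0.0]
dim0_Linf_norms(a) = [0.02, 0.01]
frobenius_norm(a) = 0.03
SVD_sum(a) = [[-0.02, -0.01], [-0.02, -0.01]] + [[-0.0, 0.00], [0.0, -0.0]]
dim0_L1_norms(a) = [0.04, 0.02]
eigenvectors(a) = [[-0.71, 0.45],[-0.71, -0.89]]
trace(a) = -0.03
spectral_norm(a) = 0.03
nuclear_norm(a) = 0.03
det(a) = 0.00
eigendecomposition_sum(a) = [[-0.02,-0.01], [-0.02,-0.01]] + [[0.0, -0.00], [-0.00, 0.00]]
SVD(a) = [[-0.71,-0.71], [-0.71,0.71]] @ diag([0.03162277660168379, 1.6289178630966222e-18]) @ [[0.89, 0.45], [0.45, -0.89]]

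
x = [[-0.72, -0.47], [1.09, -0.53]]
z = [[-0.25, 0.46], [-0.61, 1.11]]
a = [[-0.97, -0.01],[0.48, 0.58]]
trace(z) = 0.86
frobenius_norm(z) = 1.37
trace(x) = -1.25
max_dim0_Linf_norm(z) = 1.11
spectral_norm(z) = 1.37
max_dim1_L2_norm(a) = 0.97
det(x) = 0.89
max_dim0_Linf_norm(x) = 1.09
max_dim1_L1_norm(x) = 1.62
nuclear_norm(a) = 1.62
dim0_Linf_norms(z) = [0.61, 1.11]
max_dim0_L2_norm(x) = 1.31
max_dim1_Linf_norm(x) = 1.09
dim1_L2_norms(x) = [0.86, 1.21]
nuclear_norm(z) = 1.37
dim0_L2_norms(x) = [1.31, 0.71]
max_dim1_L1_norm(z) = 1.72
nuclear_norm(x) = 2.00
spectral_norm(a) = 1.12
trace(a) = -0.39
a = z + x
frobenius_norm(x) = 1.49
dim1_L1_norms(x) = [1.19, 1.62]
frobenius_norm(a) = 1.23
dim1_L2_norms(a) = [0.97, 0.75]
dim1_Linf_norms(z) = [0.46, 1.11]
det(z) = 0.00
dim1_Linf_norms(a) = [0.97, 0.58]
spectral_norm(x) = 1.32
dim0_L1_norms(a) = [1.45, 0.59]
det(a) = -0.56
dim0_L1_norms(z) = [0.86, 1.57]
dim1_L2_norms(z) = [0.52, 1.27]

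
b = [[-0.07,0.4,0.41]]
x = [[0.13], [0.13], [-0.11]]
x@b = [[-0.01, 0.05, 0.05], [-0.01, 0.05, 0.05], [0.01, -0.04, -0.05]]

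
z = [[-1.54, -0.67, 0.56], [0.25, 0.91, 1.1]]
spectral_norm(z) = 1.80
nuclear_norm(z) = 3.21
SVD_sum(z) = [[-1.46, -0.87, 0.18], [0.48, 0.29, -0.06]] + [[-0.08,0.2,0.38], [-0.23,0.62,1.16]]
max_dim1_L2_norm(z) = 1.77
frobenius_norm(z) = 2.29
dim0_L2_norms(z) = [1.56, 1.13, 1.23]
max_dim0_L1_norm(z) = 1.79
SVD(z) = [[-0.95, 0.31], [0.31, 0.95]] @ diag([1.8049956323337455, 1.4059483515606475]) @ [[0.85, 0.51, -0.11], [-0.17, 0.47, 0.87]]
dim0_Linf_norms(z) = [1.54, 0.91, 1.1]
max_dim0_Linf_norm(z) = 1.54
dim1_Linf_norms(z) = [1.54, 1.1]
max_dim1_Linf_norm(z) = 1.54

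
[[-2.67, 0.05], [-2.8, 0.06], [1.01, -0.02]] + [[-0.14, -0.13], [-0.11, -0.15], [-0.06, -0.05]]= [[-2.81,  -0.08], [-2.91,  -0.09], [0.95,  -0.07]]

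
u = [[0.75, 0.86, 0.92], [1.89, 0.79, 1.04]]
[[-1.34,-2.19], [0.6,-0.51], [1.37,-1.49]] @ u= [[-5.14,-2.88,-3.51], [-0.51,0.11,0.02], [-1.79,0.0,-0.29]]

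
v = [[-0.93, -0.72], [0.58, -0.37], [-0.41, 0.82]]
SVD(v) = [[-0.97, 0.04], [0.17, -0.59], [0.18, 0.8]] @ diag([1.2120914833027687, 1.1081219409906538]) @ [[0.77, 0.64], [-0.64, 0.77]]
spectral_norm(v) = 1.21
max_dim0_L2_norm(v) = 1.17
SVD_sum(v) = [[-0.9, -0.76], [0.16, 0.13], [0.16, 0.14]] + [[-0.03, 0.04],[0.42, -0.50],[-0.57, 0.68]]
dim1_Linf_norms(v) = [0.93, 0.58, 0.82]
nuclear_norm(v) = 2.32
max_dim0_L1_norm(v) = 1.92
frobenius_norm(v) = 1.64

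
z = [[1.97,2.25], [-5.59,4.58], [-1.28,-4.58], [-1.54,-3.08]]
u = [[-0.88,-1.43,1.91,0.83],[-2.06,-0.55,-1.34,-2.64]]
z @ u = [[-6.37, -4.05, 0.75, -4.3],[-4.52, 5.47, -16.81, -16.73],[10.56, 4.35, 3.69, 11.03],[7.7, 3.90, 1.19, 6.85]]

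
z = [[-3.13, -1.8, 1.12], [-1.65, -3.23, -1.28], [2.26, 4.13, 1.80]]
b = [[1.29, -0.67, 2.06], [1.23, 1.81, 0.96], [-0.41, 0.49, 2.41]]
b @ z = [[1.72,8.35,6.01], [-4.67,-4.10,0.79], [5.92,9.11,3.25]]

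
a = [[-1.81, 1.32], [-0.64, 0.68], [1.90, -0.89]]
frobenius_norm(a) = 3.21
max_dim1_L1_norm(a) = 3.13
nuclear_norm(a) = 3.57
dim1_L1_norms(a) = [3.13, 1.32, 2.79]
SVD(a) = [[-0.70, -0.39], [-0.28, -0.61], [0.65, -0.69]] @ diag([3.185463180656664, 0.3813454138713701]) @ [[0.85,-0.53], [-0.53,-0.85]]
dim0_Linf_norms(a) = [1.9, 1.32]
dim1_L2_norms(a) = [2.24, 0.93, 2.1]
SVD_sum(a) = [[-1.89, 1.19], [-0.76, 0.48], [1.76, -1.11]] + [[0.08, 0.13], [0.12, 0.2], [0.14, 0.22]]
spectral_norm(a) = 3.19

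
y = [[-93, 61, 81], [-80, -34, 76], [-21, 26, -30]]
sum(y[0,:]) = 49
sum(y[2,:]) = -25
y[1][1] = -34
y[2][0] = -21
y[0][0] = -93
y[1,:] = [-80, -34, 76]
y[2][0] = -21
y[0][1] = 61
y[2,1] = 26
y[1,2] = 76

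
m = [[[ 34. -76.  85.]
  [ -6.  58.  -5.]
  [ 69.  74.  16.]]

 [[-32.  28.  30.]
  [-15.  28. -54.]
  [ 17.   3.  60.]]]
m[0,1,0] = -6.0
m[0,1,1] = 58.0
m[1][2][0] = 17.0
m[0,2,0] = 69.0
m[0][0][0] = 34.0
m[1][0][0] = -32.0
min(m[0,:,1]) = -76.0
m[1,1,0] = -15.0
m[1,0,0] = -32.0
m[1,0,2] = 30.0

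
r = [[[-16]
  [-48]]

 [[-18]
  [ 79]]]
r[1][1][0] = 79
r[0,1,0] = -48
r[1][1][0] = 79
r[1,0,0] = -18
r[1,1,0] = 79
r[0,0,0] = -16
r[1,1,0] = 79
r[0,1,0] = -48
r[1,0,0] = -18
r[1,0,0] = -18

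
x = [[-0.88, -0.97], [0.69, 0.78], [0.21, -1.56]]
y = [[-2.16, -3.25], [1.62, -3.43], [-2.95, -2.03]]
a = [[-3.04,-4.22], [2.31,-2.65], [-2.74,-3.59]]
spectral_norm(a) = 6.94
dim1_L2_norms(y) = [3.9, 3.79, 3.58]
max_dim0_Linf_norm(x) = 1.56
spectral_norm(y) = 5.51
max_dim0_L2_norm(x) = 2.0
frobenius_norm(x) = 2.30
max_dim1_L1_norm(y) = 5.41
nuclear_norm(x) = 3.05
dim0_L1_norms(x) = [1.78, 3.31]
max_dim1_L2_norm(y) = 3.9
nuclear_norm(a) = 10.35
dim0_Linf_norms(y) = [2.95, 3.43]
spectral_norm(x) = 2.09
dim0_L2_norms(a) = [4.7, 6.14]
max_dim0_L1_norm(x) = 3.31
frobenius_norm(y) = 6.51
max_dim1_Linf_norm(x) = 1.56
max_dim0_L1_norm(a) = 10.46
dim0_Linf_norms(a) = [3.04, 4.22]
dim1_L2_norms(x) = [1.31, 1.04, 1.57]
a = y + x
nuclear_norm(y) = 8.99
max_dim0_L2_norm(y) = 5.14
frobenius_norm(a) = 7.73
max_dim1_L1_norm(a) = 7.26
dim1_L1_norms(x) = [1.85, 1.47, 1.77]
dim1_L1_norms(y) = [5.41, 5.05, 4.98]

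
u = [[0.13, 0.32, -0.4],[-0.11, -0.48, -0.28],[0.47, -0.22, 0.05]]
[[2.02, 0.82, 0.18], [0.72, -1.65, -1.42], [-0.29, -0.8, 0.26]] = u@[[0.25,  -0.24,  1.26], [0.91,  3.22,  1.84], [-4.24,  0.46,  1.43]]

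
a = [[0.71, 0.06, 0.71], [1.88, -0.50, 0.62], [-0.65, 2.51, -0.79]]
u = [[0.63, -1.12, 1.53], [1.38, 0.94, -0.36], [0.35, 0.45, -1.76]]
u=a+[[-0.08, -1.18, 0.82],[-0.50, 1.44, -0.98],[1.00, -2.06, -0.97]]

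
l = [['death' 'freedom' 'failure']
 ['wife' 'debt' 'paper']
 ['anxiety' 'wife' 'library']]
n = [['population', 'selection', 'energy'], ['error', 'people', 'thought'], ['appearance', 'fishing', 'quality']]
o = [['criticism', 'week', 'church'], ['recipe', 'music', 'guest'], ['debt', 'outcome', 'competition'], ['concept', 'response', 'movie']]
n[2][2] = 'quality'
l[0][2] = 'failure'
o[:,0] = ['criticism', 'recipe', 'debt', 'concept']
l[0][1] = 'freedom'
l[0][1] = 'freedom'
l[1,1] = 'debt'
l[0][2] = 'failure'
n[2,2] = 'quality'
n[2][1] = 'fishing'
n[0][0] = 'population'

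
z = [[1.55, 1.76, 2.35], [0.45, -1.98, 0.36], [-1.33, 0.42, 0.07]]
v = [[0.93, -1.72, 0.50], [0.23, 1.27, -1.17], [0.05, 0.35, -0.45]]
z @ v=[[1.96, 0.39, -2.34],[-0.02, -3.16, 2.38],[-1.14, 2.85, -1.19]]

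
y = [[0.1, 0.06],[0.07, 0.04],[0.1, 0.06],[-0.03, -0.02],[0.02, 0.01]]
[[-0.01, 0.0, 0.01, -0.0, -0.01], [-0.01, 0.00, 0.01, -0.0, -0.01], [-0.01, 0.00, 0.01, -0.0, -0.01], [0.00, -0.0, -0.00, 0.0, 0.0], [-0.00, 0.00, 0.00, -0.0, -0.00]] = y @ [[-0.11, 0.01, 0.08, -0.02, -0.06], [0.01, 0.01, 0.01, -0.05, -0.08]]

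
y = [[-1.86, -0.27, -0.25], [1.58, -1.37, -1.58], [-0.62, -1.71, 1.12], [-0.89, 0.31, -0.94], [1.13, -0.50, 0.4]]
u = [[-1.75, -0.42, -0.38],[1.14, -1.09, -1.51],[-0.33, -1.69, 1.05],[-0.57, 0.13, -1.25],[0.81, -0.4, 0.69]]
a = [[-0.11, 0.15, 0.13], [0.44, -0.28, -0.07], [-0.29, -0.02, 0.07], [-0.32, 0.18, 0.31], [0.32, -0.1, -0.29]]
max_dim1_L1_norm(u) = 3.74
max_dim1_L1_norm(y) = 4.53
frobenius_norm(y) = 4.30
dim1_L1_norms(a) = [0.39, 0.79, 0.38, 0.81, 0.71]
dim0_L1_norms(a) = [1.48, 0.73, 0.87]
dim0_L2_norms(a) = [0.7, 0.38, 0.45]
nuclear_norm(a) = 1.29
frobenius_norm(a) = 0.92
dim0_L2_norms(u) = [2.33, 2.1, 2.36]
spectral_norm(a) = 0.87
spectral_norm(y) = 3.06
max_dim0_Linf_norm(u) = 1.75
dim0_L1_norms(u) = [4.6, 3.73, 4.88]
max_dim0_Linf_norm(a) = 0.44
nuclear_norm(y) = 7.32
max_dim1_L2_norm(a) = 0.53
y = a + u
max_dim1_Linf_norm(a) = 0.44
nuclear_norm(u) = 6.78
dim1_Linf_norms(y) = [1.86, 1.58, 1.71, 0.94, 1.13]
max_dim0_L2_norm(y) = 2.9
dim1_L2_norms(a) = [0.23, 0.53, 0.3, 0.48, 0.44]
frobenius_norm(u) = 3.93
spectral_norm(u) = 2.39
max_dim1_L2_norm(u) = 2.18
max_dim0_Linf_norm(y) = 1.86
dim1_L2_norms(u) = [1.84, 2.18, 2.02, 1.38, 1.14]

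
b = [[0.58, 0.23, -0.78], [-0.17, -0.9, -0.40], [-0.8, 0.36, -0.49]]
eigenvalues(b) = [(1+0j), (-0.9+0.43j), (-0.9-0.43j)]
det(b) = 1.00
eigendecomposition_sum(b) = [[0.78+0.00j,(0.02+0j),(-0.41-0j)], [0.02+0.00j,0j,(-0.01-0j)], [(-0.41-0j),(-0.01+0j),0.22+0.00j]] + [[-0.10+0.05j, (0.11+0.21j), -0.18+0.10j], [-0.09-0.22j, (-0.45+0.22j), (-0.2-0.4j)], [(-0.19+0.08j), 0.18+0.40j, (-0.35+0.16j)]] + [[-0.10-0.05j, 0.11-0.21j, (-0.18-0.1j)],[(-0.09+0.22j), -0.45-0.22j, (-0.2+0.4j)],[(-0.19-0.08j), 0.18-0.40j, -0.35-0.16j]]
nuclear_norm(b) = 3.00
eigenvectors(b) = [[(0.88+0j), 0.01+0.33j, (0.01-0.33j)], [(0.02+0j), (-0.71+0j), (-0.71-0j)], [(-0.47+0j), (-0.01+0.62j), -0.01-0.62j]]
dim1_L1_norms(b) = [1.59, 1.47, 1.65]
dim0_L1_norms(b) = [1.55, 1.49, 1.67]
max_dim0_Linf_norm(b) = 0.9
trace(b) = -0.81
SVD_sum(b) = [[-0.14, -0.02, -0.19],[-0.31, -0.05, -0.4],[-0.51, -0.09, -0.66]] + [[0.56, -0.30, -0.39], [0.34, -0.18, -0.23], [-0.37, 0.2, 0.26]] + [[0.16, 0.56, -0.2], [-0.19, -0.67, 0.24], [0.07, 0.25, -0.09]]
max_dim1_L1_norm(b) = 1.65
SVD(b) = [[0.24, -0.75, 0.62],[0.51, -0.45, -0.74],[0.83, 0.49, 0.27]] @ diag([1.0074241253458815, 1.0004324400935967, 0.9952545224611927]) @ [[-0.61, -0.10, -0.79], [-0.75, 0.41, 0.52], [0.27, 0.91, -0.32]]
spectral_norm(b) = 1.01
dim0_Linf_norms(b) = [0.8, 0.9, 0.78]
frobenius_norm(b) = 1.73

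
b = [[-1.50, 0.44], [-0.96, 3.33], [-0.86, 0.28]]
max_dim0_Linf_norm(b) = 3.33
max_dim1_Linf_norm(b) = 3.33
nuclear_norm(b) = 5.08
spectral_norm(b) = 3.63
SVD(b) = [[-0.28, 0.82],[-0.95, -0.32],[-0.17, 0.46]] @ diag([3.629550069131642, 1.4486083996948567]) @ [[0.40, -0.91], [-0.91, -0.4]]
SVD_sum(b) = [[-0.41, 0.92], [-1.39, 3.14], [-0.24, 0.55]] + [[-1.09, -0.48], [0.43, 0.19], [-0.62, -0.27]]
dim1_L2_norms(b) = [1.56, 3.47, 0.9]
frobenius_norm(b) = 3.91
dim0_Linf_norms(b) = [1.5, 3.33]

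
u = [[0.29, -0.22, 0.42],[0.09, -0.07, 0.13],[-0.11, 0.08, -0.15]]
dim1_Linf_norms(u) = [0.42, 0.13, 0.15]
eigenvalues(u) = [(0.04+0.03j), (0.04-0.03j), (-0+0j)]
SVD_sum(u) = [[0.29, -0.22, 0.42],[0.09, -0.07, 0.13],[-0.11, 0.08, -0.15]] + [[-0.0, -0.0, 0.00], [-0.0, -0.00, 0.00], [-0.0, -0.0, 0.0]] + [[0.00, 0.0, 0.00], [-0.0, -0.00, -0.00], [-0.0, -0.0, -0.0]]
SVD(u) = [[-0.9,-0.32,0.29], [-0.28,-0.08,-0.96], [0.33,-0.94,-0.02]] @ diag([0.6162568325775206, 0.004986913719669781, 0.0016269582275902318]) @ [[-0.52, 0.40, -0.75], [0.83, 0.05, -0.55], [0.18, 0.92, 0.36]]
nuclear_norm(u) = 0.62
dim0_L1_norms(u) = [0.49, 0.37, 0.7]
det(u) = -0.00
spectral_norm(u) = 0.62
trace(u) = 0.07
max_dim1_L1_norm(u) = 0.93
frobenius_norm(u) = 0.62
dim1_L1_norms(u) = [0.93, 0.29, 0.34]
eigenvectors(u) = [[(-0.88+0j), -0.88-0.00j, (0.32+0j)],[(-0.27-0j), (-0.27+0j), (0.91+0j)],[(0.39-0.07j), 0.39+0.07j, (0.26+0j)]]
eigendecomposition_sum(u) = [[(0.14-0.11j),(-0.11+0.1j),0.21-0.22j], [0.04-0.03j,-0.03+0.03j,(0.06-0.07j)], [(-0.06+0.06j),0.04-0.05j,-0.08+0.12j]] + [[(0.14+0.11j), -0.11-0.10j, 0.21+0.22j],  [0.04+0.03j, -0.03-0.03j, 0.06+0.07j],  [-0.06-0.06j, 0.04+0.05j, (-0.08-0.12j)]] + [[0.00-0.00j,-0.00+0.00j,0.00-0.00j], [0.00-0.00j,-0.00+0.00j,0.00-0.00j], [0.00-0.00j,-0.00+0.00j,-0j]]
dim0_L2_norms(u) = [0.32, 0.24, 0.46]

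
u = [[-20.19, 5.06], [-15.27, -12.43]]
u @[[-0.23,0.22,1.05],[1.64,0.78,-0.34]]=[[12.94, -0.5, -22.92],[-16.87, -13.05, -11.81]]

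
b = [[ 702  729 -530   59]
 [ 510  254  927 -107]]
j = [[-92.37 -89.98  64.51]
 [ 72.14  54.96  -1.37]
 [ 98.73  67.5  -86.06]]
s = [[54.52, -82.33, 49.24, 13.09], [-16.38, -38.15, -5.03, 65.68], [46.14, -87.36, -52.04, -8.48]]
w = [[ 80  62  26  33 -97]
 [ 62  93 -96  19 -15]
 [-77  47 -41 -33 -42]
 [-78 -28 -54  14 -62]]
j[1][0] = 72.14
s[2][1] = -87.36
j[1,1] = 54.96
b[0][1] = 729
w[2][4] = -42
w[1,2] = -96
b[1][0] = 510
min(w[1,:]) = -96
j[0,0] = -92.37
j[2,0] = 98.73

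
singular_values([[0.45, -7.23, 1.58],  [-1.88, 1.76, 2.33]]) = [7.56, 3.15]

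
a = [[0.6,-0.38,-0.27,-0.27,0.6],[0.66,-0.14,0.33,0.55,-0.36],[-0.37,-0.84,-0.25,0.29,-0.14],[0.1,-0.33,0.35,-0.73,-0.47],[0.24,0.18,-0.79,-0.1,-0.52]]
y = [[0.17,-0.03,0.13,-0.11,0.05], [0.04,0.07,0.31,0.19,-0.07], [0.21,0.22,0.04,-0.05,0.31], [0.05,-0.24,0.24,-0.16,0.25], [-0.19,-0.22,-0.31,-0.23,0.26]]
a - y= [[0.43, -0.35, -0.4, -0.16, 0.55],[0.62, -0.21, 0.02, 0.36, -0.29],[-0.58, -1.06, -0.29, 0.34, -0.45],[0.05, -0.09, 0.11, -0.57, -0.72],[0.43, 0.40, -0.48, 0.13, -0.78]]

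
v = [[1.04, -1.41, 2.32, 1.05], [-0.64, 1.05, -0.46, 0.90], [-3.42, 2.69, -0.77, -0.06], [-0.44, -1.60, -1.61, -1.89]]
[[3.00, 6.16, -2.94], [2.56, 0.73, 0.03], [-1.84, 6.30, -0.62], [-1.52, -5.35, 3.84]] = v @ [[-0.87, -2.83, 0.02], [-2.10, -0.27, -0.69], [-1.39, 3.38, -1.69], [3.97, 0.84, -0.01]]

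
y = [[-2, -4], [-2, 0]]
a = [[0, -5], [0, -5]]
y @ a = [[0, 30], [0, 10]]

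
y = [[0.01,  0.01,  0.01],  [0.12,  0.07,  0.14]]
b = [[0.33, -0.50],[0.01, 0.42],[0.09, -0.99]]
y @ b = [[0.0, -0.01],[0.05, -0.17]]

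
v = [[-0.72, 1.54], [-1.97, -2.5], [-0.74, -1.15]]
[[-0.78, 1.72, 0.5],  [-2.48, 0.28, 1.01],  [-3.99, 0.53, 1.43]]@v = [[-3.20, -6.08], [0.49, -5.68], [0.77, -9.11]]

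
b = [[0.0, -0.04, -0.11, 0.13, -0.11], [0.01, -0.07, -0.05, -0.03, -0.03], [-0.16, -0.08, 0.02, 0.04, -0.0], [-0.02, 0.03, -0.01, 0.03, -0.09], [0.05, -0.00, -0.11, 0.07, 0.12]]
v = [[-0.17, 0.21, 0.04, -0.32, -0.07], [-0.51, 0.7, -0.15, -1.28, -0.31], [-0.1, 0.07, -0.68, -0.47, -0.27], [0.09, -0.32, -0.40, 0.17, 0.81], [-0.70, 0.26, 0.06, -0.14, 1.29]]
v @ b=[[-0.00, -0.02, 0.02, -0.04, 0.03], [0.04, -0.06, 0.06, -0.15, 0.11], [0.11, 0.04, 0.03, -0.08, 0.02], [0.1, 0.06, -0.09, 0.07, 0.08], [0.06, 0.0, -0.08, -0.01, 0.24]]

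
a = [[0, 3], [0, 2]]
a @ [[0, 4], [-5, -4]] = [[-15, -12], [-10, -8]]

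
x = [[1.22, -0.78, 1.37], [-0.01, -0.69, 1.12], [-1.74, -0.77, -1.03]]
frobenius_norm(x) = 3.22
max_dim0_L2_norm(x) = 2.13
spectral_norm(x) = 2.80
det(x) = 1.81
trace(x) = -0.50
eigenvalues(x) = [(0.68+0j), (-0.59+1.52j), (-0.59-1.52j)]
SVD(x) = [[-0.67, -0.39, 0.63], [-0.29, -0.64, -0.71], [0.68, -0.66, 0.31]] @ diag([2.800398947427646, 1.5382912111855398, 0.4208632614465852]) @ [[-0.71, 0.07, -0.7], [0.44, 0.82, -0.37], [0.54, -0.57, -0.62]]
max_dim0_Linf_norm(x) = 1.74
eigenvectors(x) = [[0.72+0.00j, -0.20-0.40j, -0.20+0.40j], [(-0.44+0j), 0.04-0.53j, (0.04+0.53j)], [(-0.53+0j), (0.72+0j), (0.72-0j)]]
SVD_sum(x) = [[1.34,-0.14,1.31], [0.59,-0.06,0.57], [-1.36,0.14,-1.33]] + [[-0.27,  -0.49,  0.22], [-0.44,  -0.80,  0.36], [-0.45,  -0.83,  0.38]] + [[0.14, -0.15, -0.16], [-0.16, 0.17, 0.18], [0.07, -0.08, -0.08]]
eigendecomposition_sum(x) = [[(0.56+0j),  -0.42+0.00j,  (0.17+0j)], [(-0.34+0j),  0.25-0.00j,  -0.11+0.00j], [-0.41+0.00j,  0.31-0.00j,  -0.13+0.00j]] + [[(0.33+0.29j), -0.18+0.46j, 0.60+0.01j], [0.17+0.50j, (-0.47+0.37j), 0.61+0.38j], [-0.66+0.27j, -0.54-0.60j, -0.45+0.87j]] + [[(0.33-0.29j), (-0.18-0.46j), (0.6-0.01j)], [0.17-0.50j, -0.47-0.37j, (0.61-0.38j)], [(-0.66-0.27j), -0.54+0.60j, -0.45-0.87j]]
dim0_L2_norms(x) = [2.13, 1.3, 2.05]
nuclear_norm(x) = 4.76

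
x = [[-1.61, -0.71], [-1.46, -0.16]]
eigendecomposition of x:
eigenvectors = [[-0.8, 0.34], [-0.59, -0.94]]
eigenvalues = [-2.13, 0.36]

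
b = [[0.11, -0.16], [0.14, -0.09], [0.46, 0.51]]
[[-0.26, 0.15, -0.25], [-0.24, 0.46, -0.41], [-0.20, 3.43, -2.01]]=b@[[-1.25,  4.82,  -3.46], [0.74,  2.38,  -0.82]]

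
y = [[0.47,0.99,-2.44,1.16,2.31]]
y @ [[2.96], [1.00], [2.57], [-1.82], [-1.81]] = [[-10.18]]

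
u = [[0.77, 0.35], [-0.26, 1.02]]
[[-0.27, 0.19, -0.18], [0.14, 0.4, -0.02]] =u @ [[-0.37, 0.06, -0.20], [0.04, 0.41, -0.07]]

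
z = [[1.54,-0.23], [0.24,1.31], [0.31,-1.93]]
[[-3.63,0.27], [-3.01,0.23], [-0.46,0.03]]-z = [[-5.17, 0.5],  [-3.25, -1.08],  [-0.77, 1.96]]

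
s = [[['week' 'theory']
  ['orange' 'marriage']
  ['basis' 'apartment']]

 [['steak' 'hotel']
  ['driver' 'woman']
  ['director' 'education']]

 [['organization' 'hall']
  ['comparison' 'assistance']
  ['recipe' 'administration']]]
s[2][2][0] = 'recipe'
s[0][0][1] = 'theory'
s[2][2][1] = 'administration'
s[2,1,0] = 'comparison'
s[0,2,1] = 'apartment'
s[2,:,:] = [['organization', 'hall'], ['comparison', 'assistance'], ['recipe', 'administration']]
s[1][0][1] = 'hotel'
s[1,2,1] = 'education'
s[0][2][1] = 'apartment'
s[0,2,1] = 'apartment'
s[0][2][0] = 'basis'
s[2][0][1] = 'hall'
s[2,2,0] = 'recipe'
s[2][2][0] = 'recipe'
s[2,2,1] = 'administration'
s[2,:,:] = [['organization', 'hall'], ['comparison', 'assistance'], ['recipe', 'administration']]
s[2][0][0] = 'organization'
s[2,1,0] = 'comparison'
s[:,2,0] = ['basis', 'director', 'recipe']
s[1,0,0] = 'steak'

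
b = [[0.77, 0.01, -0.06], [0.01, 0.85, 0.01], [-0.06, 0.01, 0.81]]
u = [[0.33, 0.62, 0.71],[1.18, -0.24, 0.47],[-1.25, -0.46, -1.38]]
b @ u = [[0.34, 0.5, 0.63],[0.99, -0.2, 0.39],[-1.02, -0.41, -1.16]]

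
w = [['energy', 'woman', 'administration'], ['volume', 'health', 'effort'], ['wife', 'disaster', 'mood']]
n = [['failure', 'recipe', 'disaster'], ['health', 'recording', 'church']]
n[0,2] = 'disaster'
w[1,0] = 'volume'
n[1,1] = 'recording'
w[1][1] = 'health'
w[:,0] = ['energy', 'volume', 'wife']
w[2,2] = 'mood'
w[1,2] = 'effort'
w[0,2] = 'administration'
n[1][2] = 'church'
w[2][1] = 'disaster'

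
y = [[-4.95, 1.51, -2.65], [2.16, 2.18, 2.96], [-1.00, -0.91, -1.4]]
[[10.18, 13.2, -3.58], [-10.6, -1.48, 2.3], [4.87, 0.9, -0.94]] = y@[[-1.34, -1.71, 1.56], [-0.97, 1.94, 0.92], [-1.89, -0.68, -1.04]]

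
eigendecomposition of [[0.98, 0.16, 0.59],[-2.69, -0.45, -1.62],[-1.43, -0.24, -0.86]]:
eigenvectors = [[-0.30,  0.4,  -0.53], [0.84,  -0.81,  0.10], [0.45,  -0.43,  0.84]]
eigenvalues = [-0.36, 0.03, 0.0]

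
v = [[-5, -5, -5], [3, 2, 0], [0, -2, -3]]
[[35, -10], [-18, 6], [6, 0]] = v@ [[-4, 2], [-3, 0], [0, 0]]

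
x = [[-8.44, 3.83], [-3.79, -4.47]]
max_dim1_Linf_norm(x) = 8.44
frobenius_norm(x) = 10.97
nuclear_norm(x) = 14.99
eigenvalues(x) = [(-6.46+3.25j), (-6.46-3.25j)]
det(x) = 52.24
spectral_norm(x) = 9.48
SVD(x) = [[-0.97, -0.26], [-0.26, 0.97]] @ diag([9.480641093873162, 5.510439587652101]) @ [[0.96, -0.27], [-0.27, -0.96]]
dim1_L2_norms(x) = [9.27, 5.86]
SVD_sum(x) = [[-8.82, 2.46], [-2.36, 0.66]] + [[0.38,1.37],  [-1.43,-5.13]]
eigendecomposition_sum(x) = [[(-4.22-0.34j),1.91+3.80j], [-1.90-3.76j,-2.24+3.60j]] + [[(-4.22+0.34j), (1.91-3.8j)],[(-1.9+3.76j), (-2.24-3.6j)]]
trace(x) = -12.91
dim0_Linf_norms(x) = [8.44, 4.47]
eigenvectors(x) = [[0.71+0.00j, (0.71-0j)], [(0.37+0.6j), (0.37-0.6j)]]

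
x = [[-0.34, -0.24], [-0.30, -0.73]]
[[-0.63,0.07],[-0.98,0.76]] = x@ [[1.29, 0.76], [0.81, -1.36]]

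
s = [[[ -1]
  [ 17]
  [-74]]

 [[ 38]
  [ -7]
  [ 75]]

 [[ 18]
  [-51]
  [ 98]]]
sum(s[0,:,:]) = -58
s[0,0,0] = -1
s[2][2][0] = 98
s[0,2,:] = [-74]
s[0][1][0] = 17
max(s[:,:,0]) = 98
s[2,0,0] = 18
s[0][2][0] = -74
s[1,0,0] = 38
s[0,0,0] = -1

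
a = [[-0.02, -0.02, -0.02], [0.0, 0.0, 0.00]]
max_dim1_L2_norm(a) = 0.03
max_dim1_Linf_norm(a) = 0.02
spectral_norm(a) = 0.03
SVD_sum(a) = [[-0.02, -0.02, -0.02], [0.0, 0.00, 0.0]] + [[0.0, 0.00, 0.0], [-0.0, 0.0, -0.00]]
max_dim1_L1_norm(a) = 0.06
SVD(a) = [[1.0, 0.0], [0.0, 1.0]] @ diag([0.034641016151377546, 0.0]) @ [[-0.58,-0.58,-0.58], [-0.58,0.79,-0.21]]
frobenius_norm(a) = 0.03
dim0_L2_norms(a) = [0.02, 0.02, 0.02]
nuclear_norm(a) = 0.03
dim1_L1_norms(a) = [0.06, 0.0]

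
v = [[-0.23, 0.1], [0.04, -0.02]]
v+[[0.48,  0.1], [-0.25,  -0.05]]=[[0.25, 0.20],  [-0.21, -0.07]]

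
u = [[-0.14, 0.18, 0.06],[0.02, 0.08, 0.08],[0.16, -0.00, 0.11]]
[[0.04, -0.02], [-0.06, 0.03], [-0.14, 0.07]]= u @ [[-0.64, 0.29],[-0.18, 0.08],[-0.37, 0.18]]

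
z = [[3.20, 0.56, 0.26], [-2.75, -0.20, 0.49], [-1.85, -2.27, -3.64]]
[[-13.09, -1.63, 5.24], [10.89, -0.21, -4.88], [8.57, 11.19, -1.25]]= z@[[-4.24, 0.26, 1.67], [1.33, -4.1, 0.07], [-1.03, -0.65, -0.55]]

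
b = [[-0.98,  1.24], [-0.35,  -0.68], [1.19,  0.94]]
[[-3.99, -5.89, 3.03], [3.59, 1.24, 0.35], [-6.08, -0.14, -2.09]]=b @ [[-1.58, 2.24, -2.27],  [-4.47, -2.98, 0.65]]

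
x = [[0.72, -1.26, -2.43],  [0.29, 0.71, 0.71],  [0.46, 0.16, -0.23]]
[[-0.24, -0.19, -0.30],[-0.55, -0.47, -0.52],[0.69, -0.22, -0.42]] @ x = [[-0.37,0.12,0.52], [-0.77,0.28,1.12], [0.24,-1.09,-1.74]]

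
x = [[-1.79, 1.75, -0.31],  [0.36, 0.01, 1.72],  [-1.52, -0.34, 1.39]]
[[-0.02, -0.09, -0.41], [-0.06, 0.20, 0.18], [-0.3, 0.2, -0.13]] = x @ [[0.12, -0.01, 0.16], [0.10, -0.04, -0.06], [-0.06, 0.12, 0.07]]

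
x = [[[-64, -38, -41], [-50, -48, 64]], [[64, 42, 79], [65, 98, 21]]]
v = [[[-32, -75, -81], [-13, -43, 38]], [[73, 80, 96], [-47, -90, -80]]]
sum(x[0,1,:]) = -34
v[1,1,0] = -47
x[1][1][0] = 65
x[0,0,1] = -38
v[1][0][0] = 73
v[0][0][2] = -81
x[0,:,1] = [-38, -48]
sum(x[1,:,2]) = 100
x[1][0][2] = 79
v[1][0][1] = 80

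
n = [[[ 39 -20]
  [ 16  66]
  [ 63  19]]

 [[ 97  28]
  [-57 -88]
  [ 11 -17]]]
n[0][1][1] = 66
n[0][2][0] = 63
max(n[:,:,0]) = 97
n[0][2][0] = 63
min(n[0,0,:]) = -20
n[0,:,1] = [-20, 66, 19]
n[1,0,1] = 28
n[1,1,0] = -57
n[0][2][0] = 63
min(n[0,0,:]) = -20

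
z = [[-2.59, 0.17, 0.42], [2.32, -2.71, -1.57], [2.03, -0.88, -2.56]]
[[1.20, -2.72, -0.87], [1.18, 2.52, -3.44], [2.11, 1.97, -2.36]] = z @ [[-0.69, 1.06, 0.57], [-0.29, -0.08, 1.2], [-1.27, 0.1, 0.96]]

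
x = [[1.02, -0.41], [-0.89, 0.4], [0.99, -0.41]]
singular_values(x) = [1.82, 0.03]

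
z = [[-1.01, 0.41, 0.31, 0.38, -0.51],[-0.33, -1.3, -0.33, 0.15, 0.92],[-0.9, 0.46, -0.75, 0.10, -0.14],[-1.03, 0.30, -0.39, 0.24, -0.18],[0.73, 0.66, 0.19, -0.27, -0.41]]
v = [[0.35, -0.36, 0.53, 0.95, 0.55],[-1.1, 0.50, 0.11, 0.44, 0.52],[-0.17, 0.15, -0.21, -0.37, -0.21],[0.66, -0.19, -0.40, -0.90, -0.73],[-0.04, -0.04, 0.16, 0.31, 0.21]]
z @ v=[[-0.59,0.56,-0.79,-1.39,-0.79], [1.43,-0.65,-0.16,-0.61,-0.7], [-0.62,0.43,-0.33,-0.51,-0.2], [-0.46,0.42,-0.56,-0.97,-0.54], [-0.66,0.16,0.46,1.03,0.82]]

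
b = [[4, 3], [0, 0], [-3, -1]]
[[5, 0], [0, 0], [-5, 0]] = b@[[2, 0], [-1, 0]]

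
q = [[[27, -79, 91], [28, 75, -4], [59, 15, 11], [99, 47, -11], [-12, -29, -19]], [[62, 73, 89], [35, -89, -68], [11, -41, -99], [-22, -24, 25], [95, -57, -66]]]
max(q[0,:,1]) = 75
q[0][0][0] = 27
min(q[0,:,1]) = -79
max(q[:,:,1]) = 75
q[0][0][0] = 27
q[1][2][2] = -99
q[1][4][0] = 95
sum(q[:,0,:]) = 263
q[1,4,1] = -57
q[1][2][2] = -99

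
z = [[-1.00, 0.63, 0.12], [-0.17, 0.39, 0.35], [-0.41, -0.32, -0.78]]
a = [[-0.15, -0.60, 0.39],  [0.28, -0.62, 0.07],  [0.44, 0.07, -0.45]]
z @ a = [[0.38, 0.22, -0.40], [0.29, -0.12, -0.2], [-0.37, 0.39, 0.17]]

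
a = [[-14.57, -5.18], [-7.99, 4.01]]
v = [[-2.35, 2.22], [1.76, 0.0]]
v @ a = [[16.50, 21.08], [-25.64, -9.12]]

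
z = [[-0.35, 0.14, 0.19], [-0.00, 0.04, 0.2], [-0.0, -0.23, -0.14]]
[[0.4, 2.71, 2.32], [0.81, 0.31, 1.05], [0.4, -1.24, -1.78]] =z@[[-0.33, -5.42, -2.28], [-4.81, 5.06, 5.20], [5.02, 0.55, 4.20]]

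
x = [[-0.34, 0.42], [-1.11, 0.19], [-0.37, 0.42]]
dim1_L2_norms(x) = [0.54, 1.13, 0.56]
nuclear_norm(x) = 1.73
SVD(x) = [[-0.36, 0.61], [-0.85, -0.53], [-0.38, 0.59]] @ diag([1.2979324410392785, 0.4345933484279535]) @ [[0.93, -0.37], [0.37, 0.93]]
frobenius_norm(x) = 1.37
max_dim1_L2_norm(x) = 1.13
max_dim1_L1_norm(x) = 1.3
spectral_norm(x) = 1.30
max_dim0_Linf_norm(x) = 1.11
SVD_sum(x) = [[-0.44, 0.17], [-1.03, 0.40], [-0.46, 0.18]] + [[0.1, 0.25], [-0.08, -0.21], [0.09, 0.24]]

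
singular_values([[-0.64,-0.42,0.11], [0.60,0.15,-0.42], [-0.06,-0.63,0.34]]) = [1.14, 0.53, 0.28]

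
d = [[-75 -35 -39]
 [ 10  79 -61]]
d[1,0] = 10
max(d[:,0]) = 10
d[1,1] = 79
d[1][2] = -61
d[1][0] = 10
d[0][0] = -75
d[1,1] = 79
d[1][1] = 79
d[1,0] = 10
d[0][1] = -35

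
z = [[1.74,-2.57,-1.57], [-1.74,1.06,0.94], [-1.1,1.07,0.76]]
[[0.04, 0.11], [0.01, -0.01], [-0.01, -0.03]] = z@ [[-0.02, -0.04], [-0.04, -0.05], [0.02, -0.03]]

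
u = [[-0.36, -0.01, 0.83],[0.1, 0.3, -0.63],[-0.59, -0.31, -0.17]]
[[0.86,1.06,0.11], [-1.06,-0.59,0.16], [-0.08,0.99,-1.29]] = u @ [[0.40, -1.68, 1.19],[-1.16, -0.28, 1.53],[1.2, 0.54, 0.67]]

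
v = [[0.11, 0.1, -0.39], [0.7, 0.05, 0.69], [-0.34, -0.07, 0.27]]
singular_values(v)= [1.01, 0.57, 0.04]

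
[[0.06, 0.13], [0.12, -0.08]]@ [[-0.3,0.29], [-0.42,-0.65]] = [[-0.07,-0.07],[-0.00,0.09]]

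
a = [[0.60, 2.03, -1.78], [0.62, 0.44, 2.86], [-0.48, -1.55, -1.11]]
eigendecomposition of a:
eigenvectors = [[(0.98+0j), (0.74+0j), 0.74-0.00j],[-0.02+0.00j, -0.51+0.24j, -0.51-0.24j],[-0.21+0.00j, (-0.11-0.34j), (-0.11+0.34j)]]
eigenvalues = [(0.96+0j), (-0.51+1.47j), (-0.51-1.47j)]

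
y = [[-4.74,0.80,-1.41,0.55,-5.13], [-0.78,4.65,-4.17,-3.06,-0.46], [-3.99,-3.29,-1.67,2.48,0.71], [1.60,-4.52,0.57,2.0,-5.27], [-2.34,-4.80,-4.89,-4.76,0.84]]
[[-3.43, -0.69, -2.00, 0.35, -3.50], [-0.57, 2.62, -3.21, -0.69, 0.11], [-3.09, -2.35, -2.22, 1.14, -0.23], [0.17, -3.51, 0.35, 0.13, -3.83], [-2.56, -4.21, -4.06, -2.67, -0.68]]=y @ [[0.62, 0.11, 0.15, -0.02, 0.07], [0.11, 0.7, 0.02, 0.13, 0.15], [0.15, 0.02, 0.82, -0.08, 0.02], [-0.02, 0.13, -0.08, 0.53, 0.05], [0.07, 0.15, 0.02, 0.05, 0.64]]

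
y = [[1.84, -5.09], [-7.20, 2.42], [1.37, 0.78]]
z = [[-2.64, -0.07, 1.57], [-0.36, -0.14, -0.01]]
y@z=[[-3.03, 0.58, 2.94], [18.14, 0.17, -11.33], [-3.90, -0.21, 2.14]]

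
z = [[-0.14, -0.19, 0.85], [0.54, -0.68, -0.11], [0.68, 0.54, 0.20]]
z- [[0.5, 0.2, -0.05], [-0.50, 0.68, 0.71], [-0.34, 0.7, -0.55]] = [[-0.64, -0.39, 0.9], [1.04, -1.36, -0.82], [1.02, -0.16, 0.75]]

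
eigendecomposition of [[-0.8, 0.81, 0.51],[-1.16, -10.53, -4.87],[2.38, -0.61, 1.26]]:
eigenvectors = [[0.07, -0.7, -0.08],[-0.38, -0.26, 0.99],[0.92, 0.67, 0.07]]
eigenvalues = [1.68, -0.99, -10.76]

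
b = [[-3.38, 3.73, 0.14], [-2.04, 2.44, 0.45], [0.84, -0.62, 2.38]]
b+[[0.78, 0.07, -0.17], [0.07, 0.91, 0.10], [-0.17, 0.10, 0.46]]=[[-2.60, 3.80, -0.03],  [-1.97, 3.35, 0.55],  [0.67, -0.52, 2.84]]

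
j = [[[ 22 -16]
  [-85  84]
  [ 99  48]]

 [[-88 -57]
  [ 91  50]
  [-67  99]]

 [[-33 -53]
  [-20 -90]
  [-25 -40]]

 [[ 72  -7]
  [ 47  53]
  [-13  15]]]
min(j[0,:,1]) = -16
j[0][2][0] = 99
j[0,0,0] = 22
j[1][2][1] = 99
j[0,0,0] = 22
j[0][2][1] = 48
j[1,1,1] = 50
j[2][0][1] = -53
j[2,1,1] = -90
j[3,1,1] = 53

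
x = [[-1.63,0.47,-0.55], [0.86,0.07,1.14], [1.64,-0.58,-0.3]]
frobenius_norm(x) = 2.89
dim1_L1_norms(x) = [2.65, 2.07, 2.52]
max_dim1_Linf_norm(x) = 1.64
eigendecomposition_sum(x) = [[(-0.84-0.25j),  0.22-0.01j,  -0.29-0.55j], [0.35-0.67j,  (-0.03+0.18j),  (0.51-0.16j)], [0.83+1.09j,  (-0.28-0.19j),  (-0.14+0.97j)]] + [[-0.84+0.25j, 0.22+0.01j, -0.29+0.55j], [0.35+0.67j, -0.03-0.18j, 0.51+0.16j], [(0.83-1.09j), -0.28+0.19j, (-0.14-0.97j)]] + [[(0.05+0j), (0.04-0j), 0.04+0.00j], [(0.17+0j), (0.13-0j), 0.11+0.00j], [(-0.03-0j), -0.02+0.00j, (-0.02-0j)]]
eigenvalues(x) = [(-1.01+0.9j), (-1.01-0.9j), (0.16+0j)]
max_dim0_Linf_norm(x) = 1.64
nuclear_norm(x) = 3.92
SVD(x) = [[-0.68,0.08,0.73], [0.41,-0.79,0.46], [0.61,0.61,0.50]] @ diag([2.6248302392786544, 1.200820661198633, 0.09325210242583319]) @ [[0.94, -0.25, 0.25], [0.17, -0.31, -0.94], [0.31, 0.92, -0.25]]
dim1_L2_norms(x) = [1.78, 1.43, 1.77]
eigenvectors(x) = [[0.39-0.29j, 0.39+0.29j, (-0.29+0j)],[0.18+0.38j, (0.18-0.38j), (-0.94+0j)],[-0.77+0.00j, (-0.77-0j), 0.15+0.00j]]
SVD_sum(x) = [[-1.67, 0.44, -0.44], [1.01, -0.26, 0.27], [1.5, -0.39, 0.4]] + [[0.02, -0.03, -0.09], [-0.16, 0.29, 0.88], [0.12, -0.23, -0.69]] + [[0.02, 0.06, -0.02],[0.01, 0.04, -0.01],[0.01, 0.04, -0.01]]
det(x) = 0.29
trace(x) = -1.86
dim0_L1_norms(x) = [4.13, 1.12, 1.99]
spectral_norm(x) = 2.62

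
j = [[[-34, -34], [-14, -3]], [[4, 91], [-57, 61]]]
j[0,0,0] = -34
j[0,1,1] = -3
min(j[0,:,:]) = -34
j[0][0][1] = -34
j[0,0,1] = -34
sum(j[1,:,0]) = -53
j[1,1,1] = 61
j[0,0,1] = -34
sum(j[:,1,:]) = -13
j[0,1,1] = -3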